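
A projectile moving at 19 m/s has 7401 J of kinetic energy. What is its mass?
m = 2·KE/v² = 2·7401/(19)² = 41.0 kg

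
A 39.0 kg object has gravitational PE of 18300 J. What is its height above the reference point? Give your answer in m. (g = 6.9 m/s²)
h = PE/(mg) = 18300.0/(39.0·6.9) = 68.0 m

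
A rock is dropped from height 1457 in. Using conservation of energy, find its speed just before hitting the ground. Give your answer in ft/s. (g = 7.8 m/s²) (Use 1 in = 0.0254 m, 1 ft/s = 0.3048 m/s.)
Convert to SI: h = 37.0078 m
mgh = ½mv² ⇒ v = √(2gh) = √(2·7.8·37.0078) = 24.0275 m/s = 78.83 ft/s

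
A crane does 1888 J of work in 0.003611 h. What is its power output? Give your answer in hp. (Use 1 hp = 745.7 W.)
Convert to SI: W = 1888.0 J, t = 12.9996 s
P = W/t = 1888.0/12.9996 = 145.235 W = 0.1948 hp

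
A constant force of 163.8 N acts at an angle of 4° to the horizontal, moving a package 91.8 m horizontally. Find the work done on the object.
W = F·d·cosθ = (163.8)(91.8)cos(4°) = 15000 J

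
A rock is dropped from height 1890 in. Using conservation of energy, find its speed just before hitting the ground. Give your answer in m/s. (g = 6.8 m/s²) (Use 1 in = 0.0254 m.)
Convert to SI: h = 48.006 m
mgh = ½mv² ⇒ v = √(2gh) = √(2·6.8·48.006) = 25.55 m/s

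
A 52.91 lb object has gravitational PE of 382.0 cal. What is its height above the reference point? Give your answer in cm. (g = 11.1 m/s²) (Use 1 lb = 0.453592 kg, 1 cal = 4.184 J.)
Convert to SI: m = 23.9996 kg, PE = 1598.29 J
h = PE/(mg) = 1598.29/(23.9996·11.1) = 5.99969 m = 600.0 cm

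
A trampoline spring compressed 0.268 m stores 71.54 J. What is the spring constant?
k = 2·PE/x² = 2·71.54/(0.268)² = 1992 N/m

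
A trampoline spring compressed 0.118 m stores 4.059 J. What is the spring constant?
k = 2·PE/x² = 2·4.059/(0.118)² = 583.0 N/m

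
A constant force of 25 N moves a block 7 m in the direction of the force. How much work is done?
W = F·d = (25)(7) = 175.0 J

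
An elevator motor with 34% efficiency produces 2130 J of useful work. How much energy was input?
W_in = W_out/η = 2130/0.34 = 6265 J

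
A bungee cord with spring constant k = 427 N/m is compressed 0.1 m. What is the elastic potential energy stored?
PE = ½kx² = ½(427)(0.1)² = 2.135 J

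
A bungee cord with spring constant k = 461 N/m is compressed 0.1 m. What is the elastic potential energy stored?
PE = ½kx² = ½(461)(0.1)² = 2.305 J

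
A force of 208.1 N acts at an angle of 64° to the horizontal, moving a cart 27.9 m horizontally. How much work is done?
W = F·d·cosθ = (208.1)(27.9)cos(64°) = 2545 J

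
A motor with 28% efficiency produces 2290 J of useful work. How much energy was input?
W_in = W_out/η = 2290/0.28 = 8179 J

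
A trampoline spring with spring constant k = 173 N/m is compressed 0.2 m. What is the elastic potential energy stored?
PE = ½kx² = ½(173)(0.2)² = 3.46 J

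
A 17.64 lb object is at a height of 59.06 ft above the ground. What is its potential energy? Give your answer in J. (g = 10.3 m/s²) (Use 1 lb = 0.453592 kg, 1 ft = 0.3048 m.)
Convert to SI: m = 8.00136 kg, h = 18.0015 m
PE = mgh = (8.00136)(10.3)(18.0015) = 1484 J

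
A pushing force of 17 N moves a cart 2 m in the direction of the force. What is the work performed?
W = F·d = (17)(2) = 34.0 J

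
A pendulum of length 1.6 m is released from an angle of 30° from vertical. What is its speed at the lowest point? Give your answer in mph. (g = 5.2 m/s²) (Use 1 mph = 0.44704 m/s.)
h = L(1 − cosθ) = 1.6(1 − cos30°) = 0.214359 m
v = √(2gh) = √(2·5.2·0.214359) = 1.4931 m/s = 3.34 mph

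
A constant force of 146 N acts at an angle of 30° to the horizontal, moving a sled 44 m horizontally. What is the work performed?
W = F·d·cosθ = (146)(44)cos(30°) = 5563 J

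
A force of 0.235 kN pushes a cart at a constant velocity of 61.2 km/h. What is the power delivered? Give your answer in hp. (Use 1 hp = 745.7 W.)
Convert to SI: F = 235.0 N, v = 17.0 m/s
P = Fv = (235.0)(17.0) = 3995.0 W = 5.357 hp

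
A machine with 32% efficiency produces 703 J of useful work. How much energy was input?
W_in = W_out/η = 703/0.32 = 2197 J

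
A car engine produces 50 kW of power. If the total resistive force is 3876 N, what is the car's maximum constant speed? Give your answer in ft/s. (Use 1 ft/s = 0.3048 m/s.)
P = Fv ⇒ v = P/F = 50000 W/3876.0 N = 12.8999 m/s = 42.32 ft/s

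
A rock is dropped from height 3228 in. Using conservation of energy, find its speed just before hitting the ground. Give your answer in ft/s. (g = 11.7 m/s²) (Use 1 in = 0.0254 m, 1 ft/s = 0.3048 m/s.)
Convert to SI: h = 81.9912 m
mgh = ½mv² ⇒ v = √(2gh) = √(2·11.7·81.9912) = 43.8018 m/s = 143.7 ft/s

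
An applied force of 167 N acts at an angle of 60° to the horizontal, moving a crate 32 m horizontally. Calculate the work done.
W = F·d·cosθ = (167)(32)cos(60°) = 2672 J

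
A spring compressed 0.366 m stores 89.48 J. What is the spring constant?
k = 2·PE/x² = 2·89.48/(0.366)² = 1336 N/m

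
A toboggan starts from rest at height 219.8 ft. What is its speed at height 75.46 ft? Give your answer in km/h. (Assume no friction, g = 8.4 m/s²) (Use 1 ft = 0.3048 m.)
Convert to SI: h₁−h₂ = 43.9948 m
mgh₁ = mgh₂ + ½mv² ⇒ v = √(2g(h₁−h₂)) = √(2·8.4·43.9948) = 27.1866 m/s = 97.87 km/h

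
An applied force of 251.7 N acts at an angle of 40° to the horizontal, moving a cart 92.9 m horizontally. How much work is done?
W = F·d·cosθ = (251.7)(92.9)cos(40°) = 17910 J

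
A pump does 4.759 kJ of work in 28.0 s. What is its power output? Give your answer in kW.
Convert to SI: W = 4759.0 J, t = 28.0 s
P = W/t = 4759.0/28.0 = 169.964 W = 0.17 kW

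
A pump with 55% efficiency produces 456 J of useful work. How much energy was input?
W_in = W_out/η = 456/0.55 = 829.1 J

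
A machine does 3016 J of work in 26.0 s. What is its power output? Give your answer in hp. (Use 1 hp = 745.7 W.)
P = W/t = 3016.0/26.0 = 116.0 W = 0.1556 hp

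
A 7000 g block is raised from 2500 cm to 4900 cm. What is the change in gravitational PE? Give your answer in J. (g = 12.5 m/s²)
Convert to SI: m = 7.0 kg, Δh = 24.0 m
ΔPE = mgΔh = (7.0)(12.5)(24.0) = 2100 J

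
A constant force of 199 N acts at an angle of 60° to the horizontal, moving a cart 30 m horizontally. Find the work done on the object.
W = F·d·cosθ = (199)(30)cos(60°) = 2985 J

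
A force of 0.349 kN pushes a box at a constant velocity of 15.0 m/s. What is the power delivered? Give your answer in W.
Convert to SI: F = 349.0 N, v = 15.0 m/s
P = Fv = (349.0)(15.0) = 5235 W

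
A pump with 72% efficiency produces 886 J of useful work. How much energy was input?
W_in = W_out/η = 886/0.72 = 1231 J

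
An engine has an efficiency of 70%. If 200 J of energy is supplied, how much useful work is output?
W_out = η·W_in = 0.7·200 = 140.0 J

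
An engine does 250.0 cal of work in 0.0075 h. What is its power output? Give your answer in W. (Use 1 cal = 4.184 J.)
Convert to SI: W = 1046.0 J, t = 27.0 s
P = W/t = 1046.0/27.0 = 38.74 W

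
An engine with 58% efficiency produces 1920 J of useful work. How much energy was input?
W_in = W_out/η = 1920/0.58 = 3310 J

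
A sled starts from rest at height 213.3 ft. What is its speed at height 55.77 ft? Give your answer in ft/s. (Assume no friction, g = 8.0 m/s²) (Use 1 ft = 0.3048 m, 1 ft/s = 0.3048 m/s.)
Convert to SI: h₁−h₂ = 48.0151 m
mgh₁ = mgh₂ + ½mv² ⇒ v = √(2g(h₁−h₂)) = √(2·8.0·48.0151) = 27.7172 m/s = 90.94 ft/s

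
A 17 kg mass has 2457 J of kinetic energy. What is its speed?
v = √(2·KE/m) = √(2·2457/17) = 17.0 m/s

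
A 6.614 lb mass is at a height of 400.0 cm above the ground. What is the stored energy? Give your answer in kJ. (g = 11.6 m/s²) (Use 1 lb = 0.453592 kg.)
Convert to SI: m = 3.00006 kg, h = 4.0 m
PE = mgh = (3.00006)(11.6)(4.0) = 139.203 J = 0.1392 kJ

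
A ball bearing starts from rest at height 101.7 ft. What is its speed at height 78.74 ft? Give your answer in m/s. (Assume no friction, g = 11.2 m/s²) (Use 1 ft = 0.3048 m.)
Convert to SI: h₁−h₂ = 6.99821 m
mgh₁ = mgh₂ + ½mv² ⇒ v = √(2g(h₁−h₂)) = √(2·11.2·6.99821) = 12.52 m/s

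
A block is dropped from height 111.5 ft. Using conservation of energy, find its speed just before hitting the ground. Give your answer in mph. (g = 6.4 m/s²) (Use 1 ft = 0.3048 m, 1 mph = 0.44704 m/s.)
Convert to SI: h = 33.9852 m
mgh = ½mv² ⇒ v = √(2gh) = √(2·6.4·33.9852) = 20.8569 m/s = 46.66 mph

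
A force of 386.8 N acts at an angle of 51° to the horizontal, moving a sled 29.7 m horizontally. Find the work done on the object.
W = F·d·cosθ = (386.8)(29.7)cos(51°) = 7230 J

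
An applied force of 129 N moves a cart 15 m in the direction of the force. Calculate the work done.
W = F·d = (129)(15) = 1935 J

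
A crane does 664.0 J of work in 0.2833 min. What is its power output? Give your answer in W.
Convert to SI: W = 664.0 J, t = 16.998 s
P = W/t = 664.0/16.998 = 39.06 W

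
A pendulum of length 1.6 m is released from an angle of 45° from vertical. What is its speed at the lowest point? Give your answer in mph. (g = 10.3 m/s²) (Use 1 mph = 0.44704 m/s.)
h = L(1 − cosθ) = 1.6(1 − cos45°) = 0.468629 m
v = √(2gh) = √(2·10.3·0.468629) = 3.10705 m/s = 6.95 mph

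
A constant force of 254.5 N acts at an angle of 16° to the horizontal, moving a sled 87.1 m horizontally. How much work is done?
W = F·d·cosθ = (254.5)(87.1)cos(16°) = 21310 J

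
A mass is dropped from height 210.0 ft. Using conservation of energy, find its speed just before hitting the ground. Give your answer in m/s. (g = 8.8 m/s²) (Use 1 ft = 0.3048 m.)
Convert to SI: h = 64.008 m
mgh = ½mv² ⇒ v = √(2gh) = √(2·8.8·64.008) = 33.56 m/s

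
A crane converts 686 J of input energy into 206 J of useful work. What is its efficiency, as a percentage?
η = W_out/W_in = 206/686 = 30.03%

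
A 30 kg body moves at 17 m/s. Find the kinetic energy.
KE = ½mv² = ½(30)(17)² = 4335.0 J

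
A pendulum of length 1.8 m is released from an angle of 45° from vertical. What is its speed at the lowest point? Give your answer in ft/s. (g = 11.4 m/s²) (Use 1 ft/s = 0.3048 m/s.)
h = L(1 − cosθ) = 1.8(1 − cos45°) = 0.527208 m
v = √(2gh) = √(2·11.4·0.527208) = 3.46704 m/s = 11.37 ft/s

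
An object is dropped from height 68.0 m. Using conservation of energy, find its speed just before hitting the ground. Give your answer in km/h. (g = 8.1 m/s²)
mgh = ½mv² ⇒ v = √(2gh) = √(2·8.1·68.0) = 33.1904 m/s = 119.5 km/h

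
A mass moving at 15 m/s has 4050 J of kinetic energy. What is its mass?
m = 2·KE/v² = 2·4050/(15)² = 36.0 kg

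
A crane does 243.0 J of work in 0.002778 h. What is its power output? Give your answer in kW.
Convert to SI: W = 243.0 J, t = 10.0008 s
P = W/t = 243.0/10.0008 = 24.2981 W = 0.0243 kW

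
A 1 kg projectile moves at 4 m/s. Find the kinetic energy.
KE = ½mv² = ½(1)(4)² = 8.0 J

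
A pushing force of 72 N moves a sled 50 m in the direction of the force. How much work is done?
W = F·d = (72)(50) = 3600 J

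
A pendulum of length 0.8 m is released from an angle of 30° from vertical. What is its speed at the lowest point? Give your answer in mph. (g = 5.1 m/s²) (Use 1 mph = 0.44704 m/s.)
h = L(1 − cosθ) = 0.8(1 − cos30°) = 0.10718 m
v = √(2gh) = √(2·5.1·0.10718) = 1.04558 m/s = 2.339 mph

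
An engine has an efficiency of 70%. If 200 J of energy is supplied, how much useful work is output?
W_out = η·W_in = 0.7·200 = 140.0 J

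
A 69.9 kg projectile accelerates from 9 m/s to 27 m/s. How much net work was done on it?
W = ΔKE = ½m(v₂² − v₁²) = ½(69.9)(27² − 9²) = 22647.6 J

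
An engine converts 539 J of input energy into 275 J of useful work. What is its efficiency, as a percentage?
η = W_out/W_in = 275/539 = 51.02%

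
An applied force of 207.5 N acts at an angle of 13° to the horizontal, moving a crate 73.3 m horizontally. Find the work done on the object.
W = F·d·cosθ = (207.5)(73.3)cos(13°) = 14820 J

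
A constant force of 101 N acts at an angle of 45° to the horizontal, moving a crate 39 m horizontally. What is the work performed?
W = F·d·cosθ = (101)(39)cos(45°) = 2785 J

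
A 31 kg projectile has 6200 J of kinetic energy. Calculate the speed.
v = √(2·KE/m) = √(2·6200/31) = 20.0 m/s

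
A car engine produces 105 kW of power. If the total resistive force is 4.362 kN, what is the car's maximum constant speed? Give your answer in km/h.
Convert to SI: F = 4362.0 N
P = Fv ⇒ v = P/F = 105000 W/4362.0 N = 24.0715 m/s = 86.66 km/h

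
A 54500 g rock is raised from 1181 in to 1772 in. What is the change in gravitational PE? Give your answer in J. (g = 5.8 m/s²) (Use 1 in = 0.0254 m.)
Convert to SI: m = 54.5 kg, Δh = 15.0114 m
ΔPE = mgΔh = (54.5)(5.8)(15.0114) = 4745 J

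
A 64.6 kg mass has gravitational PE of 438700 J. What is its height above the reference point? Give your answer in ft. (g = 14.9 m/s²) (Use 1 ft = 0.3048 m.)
h = PE/(mg) = 438700/(64.6·14.9) = 455.773 m = 1495 ft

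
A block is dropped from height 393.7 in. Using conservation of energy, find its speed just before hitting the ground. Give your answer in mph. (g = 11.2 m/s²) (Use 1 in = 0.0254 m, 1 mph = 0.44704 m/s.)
Convert to SI: h = 9.99998 m
mgh = ½mv² ⇒ v = √(2gh) = √(2·11.2·9.99998) = 14.9666 m/s = 33.48 mph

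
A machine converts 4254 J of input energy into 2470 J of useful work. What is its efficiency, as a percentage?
η = W_out/W_in = 2470/4254 = 58.06%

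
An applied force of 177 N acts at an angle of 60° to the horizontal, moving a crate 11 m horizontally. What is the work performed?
W = F·d·cosθ = (177)(11)cos(60°) = 973.5 J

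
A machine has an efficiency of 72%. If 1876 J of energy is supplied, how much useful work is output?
W_out = η·W_in = 0.72·1876 = 1350.72 J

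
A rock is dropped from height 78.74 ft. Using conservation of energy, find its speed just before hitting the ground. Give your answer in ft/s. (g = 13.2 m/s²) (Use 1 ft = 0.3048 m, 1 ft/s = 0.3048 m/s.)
Convert to SI: h = 24.0 m
mgh = ½mv² ⇒ v = √(2gh) = √(2·13.2·24.0) = 25.1714 m/s = 82.58 ft/s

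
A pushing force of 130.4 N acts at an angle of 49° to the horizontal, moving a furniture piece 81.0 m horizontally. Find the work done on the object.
W = F·d·cosθ = (130.4)(81.0)cos(49°) = 6930 J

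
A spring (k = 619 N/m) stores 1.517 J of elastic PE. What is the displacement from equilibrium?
x = √(2·PE/k) = √(2·1.517/619) = 0.07001 m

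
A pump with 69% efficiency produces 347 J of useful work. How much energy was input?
W_in = W_out/η = 347/0.69 = 502.9 J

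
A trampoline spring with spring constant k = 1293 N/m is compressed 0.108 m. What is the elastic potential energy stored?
PE = ½kx² = ½(1293)(0.108)² = 7.541 J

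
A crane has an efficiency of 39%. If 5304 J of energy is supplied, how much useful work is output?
W_out = η·W_in = 0.39·5304 = 2068.56 J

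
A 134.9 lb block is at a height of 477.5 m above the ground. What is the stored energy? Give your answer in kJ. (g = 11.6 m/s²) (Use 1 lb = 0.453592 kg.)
Convert to SI: m = 61.1896 kg, h = 477.5 m
PE = mgh = (61.1896)(11.6)(477.5) = 338929 J = 338.9 kJ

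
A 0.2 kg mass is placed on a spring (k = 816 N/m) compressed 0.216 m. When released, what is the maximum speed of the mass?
½kx² = ½mv² ⇒ v = x√(k/m) = (0.216)√(816/0.2) = 13.8 m/s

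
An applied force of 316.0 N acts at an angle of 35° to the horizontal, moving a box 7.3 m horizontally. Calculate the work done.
W = F·d·cosθ = (316.0)(7.3)cos(35°) = 1890 J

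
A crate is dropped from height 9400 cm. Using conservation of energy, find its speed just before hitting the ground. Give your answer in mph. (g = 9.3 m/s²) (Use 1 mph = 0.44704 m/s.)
Convert to SI: h = 94.0 m
mgh = ½mv² ⇒ v = √(2gh) = √(2·9.3·94.0) = 41.81387 m/s = 93.53 mph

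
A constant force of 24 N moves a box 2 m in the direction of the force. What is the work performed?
W = F·d = (24)(2) = 48.0 J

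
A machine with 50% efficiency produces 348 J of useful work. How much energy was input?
W_in = W_out/η = 348/0.5 = 696.0 J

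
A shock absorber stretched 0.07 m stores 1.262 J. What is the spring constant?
k = 2·PE/x² = 2·1.262/(0.07)² = 515.1 N/m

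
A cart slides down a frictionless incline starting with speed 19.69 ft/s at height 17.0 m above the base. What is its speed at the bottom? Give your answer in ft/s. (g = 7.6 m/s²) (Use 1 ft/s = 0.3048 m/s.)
Convert to SI: v₀ = 6.00151 m/s, h = 17.0 m
½mv₀² + mgh = ½mv² ⇒ v = √(v₀² + 2gh) = √(6.00151² + 2·7.6·17.0) = 17.1586 m/s = 56.29 ft/s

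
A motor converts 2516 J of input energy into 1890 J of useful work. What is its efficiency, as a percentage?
η = W_out/W_in = 1890/2516 = 75.12%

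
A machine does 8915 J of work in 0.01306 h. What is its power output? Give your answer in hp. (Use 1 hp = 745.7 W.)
Convert to SI: W = 8915.0 J, t = 47.016 s
P = W/t = 8915.0/47.016 = 189.616 W = 0.2543 hp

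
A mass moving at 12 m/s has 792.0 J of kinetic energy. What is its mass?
m = 2·KE/v² = 2·792.0/(12)² = 11.0 kg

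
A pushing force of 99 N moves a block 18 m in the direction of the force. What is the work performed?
W = F·d = (99)(18) = 1782 J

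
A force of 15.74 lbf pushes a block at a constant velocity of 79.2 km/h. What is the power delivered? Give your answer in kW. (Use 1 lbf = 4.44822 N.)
Convert to SI: F = 70.015 N, v = 22.0 m/s
P = Fv = (70.015)(22.0) = 1540.33 W = 1.54 kW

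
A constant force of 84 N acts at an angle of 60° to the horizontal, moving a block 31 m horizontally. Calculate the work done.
W = F·d·cosθ = (84)(31)cos(60°) = 1302 J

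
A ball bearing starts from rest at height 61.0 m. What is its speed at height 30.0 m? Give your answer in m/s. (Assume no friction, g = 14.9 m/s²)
mgh₁ = mgh₂ + ½mv² ⇒ v = √(2g(h₁−h₂)) = √(2·14.9·31.0) = 30.39 m/s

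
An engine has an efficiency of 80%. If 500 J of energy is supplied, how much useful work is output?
W_out = η·W_in = 0.8·500 = 400.0 J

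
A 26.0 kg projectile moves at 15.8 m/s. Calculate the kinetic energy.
KE = ½mv² = ½(26.0)(15.8)² = 3245 J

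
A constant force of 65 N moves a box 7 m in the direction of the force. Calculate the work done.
W = F·d = (65)(7) = 455.0 J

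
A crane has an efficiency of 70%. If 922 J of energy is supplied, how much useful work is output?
W_out = η·W_in = 0.7·922 = 645.4 J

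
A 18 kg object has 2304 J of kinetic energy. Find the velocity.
v = √(2·KE/m) = √(2·2304/18) = 16.0 m/s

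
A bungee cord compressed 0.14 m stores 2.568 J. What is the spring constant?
k = 2·PE/x² = 2·2.568/(0.14)² = 262.0 N/m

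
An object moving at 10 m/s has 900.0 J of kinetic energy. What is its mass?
m = 2·KE/v² = 2·900.0/(10)² = 18.0 kg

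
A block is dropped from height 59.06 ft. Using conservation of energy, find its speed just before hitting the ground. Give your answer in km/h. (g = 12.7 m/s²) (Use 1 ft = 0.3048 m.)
Convert to SI: h = 18.0015 m
mgh = ½mv² ⇒ v = √(2gh) = √(2·12.7·18.0015) = 21.3831 m/s = 76.98 km/h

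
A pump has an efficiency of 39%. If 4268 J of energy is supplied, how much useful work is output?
W_out = η·W_in = 0.39·4268 = 1664.52 J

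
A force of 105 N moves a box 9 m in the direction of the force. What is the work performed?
W = F·d = (105)(9) = 945.0 J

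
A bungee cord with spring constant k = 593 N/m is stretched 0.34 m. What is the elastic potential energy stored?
PE = ½kx² = ½(593)(0.34)² = 34.28 J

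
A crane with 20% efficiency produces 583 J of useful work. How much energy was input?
W_in = W_out/η = 583/0.2 = 2915 J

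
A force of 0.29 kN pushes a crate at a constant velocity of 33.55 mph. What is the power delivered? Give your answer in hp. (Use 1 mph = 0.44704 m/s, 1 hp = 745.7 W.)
Convert to SI: F = 290.0 N, v = 14.9982 m/s
P = Fv = (290.0)(14.9982) = 4349.48 W = 5.833 hp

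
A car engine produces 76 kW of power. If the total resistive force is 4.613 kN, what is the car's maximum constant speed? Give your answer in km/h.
Convert to SI: F = 4613.0 N
P = Fv ⇒ v = P/F = 76000 W/4613.0 N = 16.4752 m/s = 59.31 km/h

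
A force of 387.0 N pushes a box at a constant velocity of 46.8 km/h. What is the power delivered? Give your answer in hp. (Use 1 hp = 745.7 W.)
Convert to SI: F = 387.0 N, v = 13.0 m/s
P = Fv = (387.0)(13.0) = 5031.0 W = 6.747 hp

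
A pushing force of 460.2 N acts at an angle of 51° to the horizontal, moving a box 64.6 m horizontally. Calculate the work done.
W = F·d·cosθ = (460.2)(64.6)cos(51°) = 18710 J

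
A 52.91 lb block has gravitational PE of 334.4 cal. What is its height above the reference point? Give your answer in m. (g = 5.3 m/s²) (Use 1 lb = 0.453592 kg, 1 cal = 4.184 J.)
Convert to SI: m = 23.9996 kg, PE = 1399.13 J
h = PE/(mg) = 1399.13/(23.9996·5.3) = 11.0 m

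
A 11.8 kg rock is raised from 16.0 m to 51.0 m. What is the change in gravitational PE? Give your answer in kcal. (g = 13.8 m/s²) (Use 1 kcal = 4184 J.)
ΔPE = mgΔh = (11.8)(13.8)(35.0) = 5699.4 J = 1.362 kcal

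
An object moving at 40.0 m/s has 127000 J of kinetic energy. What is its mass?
m = 2·KE/v² = 2·127000/(40.0)² = 158.8 kg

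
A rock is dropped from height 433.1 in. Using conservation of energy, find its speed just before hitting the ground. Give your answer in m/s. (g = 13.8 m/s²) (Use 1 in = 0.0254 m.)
Convert to SI: h = 11.0007 m
mgh = ½mv² ⇒ v = √(2gh) = √(2·13.8·11.0007) = 17.42 m/s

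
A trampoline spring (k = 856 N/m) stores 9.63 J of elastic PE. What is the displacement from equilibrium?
x = √(2·PE/k) = √(2·9.63/856) = 0.15 m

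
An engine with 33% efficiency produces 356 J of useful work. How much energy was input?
W_in = W_out/η = 356/0.33 = 1079 J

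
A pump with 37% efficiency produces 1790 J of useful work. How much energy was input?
W_in = W_out/η = 1790/0.37 = 4838 J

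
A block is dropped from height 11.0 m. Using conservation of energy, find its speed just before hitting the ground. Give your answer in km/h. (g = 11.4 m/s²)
mgh = ½mv² ⇒ v = √(2gh) = √(2·11.4·11.0) = 15.8367 m/s = 57.01 km/h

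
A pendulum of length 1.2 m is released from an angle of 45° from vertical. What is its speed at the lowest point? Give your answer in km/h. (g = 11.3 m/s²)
h = L(1 − cosθ) = 1.2(1 − cos45°) = 0.351472 m
v = √(2gh) = √(2·11.3·0.351472) = 2.81838 m/s = 10.15 km/h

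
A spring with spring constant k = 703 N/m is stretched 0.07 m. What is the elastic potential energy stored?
PE = ½kx² = ½(703)(0.07)² = 1.722 J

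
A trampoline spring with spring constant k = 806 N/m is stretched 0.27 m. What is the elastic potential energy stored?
PE = ½kx² = ½(806)(0.27)² = 29.38 J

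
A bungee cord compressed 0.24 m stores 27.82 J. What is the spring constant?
k = 2·PE/x² = 2·27.82/(0.24)² = 966.0 N/m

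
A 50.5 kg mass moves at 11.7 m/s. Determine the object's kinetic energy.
KE = ½mv² = ½(50.5)(11.7)² = 3456 J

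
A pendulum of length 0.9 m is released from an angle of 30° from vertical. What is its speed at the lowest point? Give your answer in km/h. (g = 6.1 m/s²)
h = L(1 − cosθ) = 0.9(1 − cos30°) = 0.120577 m
v = √(2gh) = √(2·6.1·0.120577) = 1.21286 m/s = 4.366 km/h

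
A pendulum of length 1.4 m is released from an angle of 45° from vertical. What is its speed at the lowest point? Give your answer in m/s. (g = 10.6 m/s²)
h = L(1 − cosθ) = 1.4(1 − cos45°) = 0.410051 m
v = √(2gh) = √(2·10.6·0.410051) = 2.948 m/s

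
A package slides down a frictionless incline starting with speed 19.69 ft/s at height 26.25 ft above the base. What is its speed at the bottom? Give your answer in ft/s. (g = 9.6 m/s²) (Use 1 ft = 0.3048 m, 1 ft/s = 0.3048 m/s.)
Convert to SI: v₀ = 6.00151 m/s, h = 8.001 m
½mv₀² + mgh = ½mv² ⇒ v = √(v₀² + 2gh) = √(6.00151² + 2·9.6·8.001) = 13.7709 m/s = 45.18 ft/s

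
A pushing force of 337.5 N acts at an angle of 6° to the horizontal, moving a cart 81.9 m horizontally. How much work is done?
W = F·d·cosθ = (337.5)(81.9)cos(6°) = 27490 J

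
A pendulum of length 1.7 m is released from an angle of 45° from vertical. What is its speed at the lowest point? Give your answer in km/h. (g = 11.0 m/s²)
h = L(1 − cosθ) = 1.7(1 − cos45°) = 0.497918 m
v = √(2gh) = √(2·11.0·0.497918) = 3.30971 m/s = 11.91 km/h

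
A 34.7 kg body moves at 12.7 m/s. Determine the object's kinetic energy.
KE = ½mv² = ½(34.7)(12.7)² = 2798 J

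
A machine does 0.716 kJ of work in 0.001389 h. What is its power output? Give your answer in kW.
Convert to SI: W = 716.0 J, t = 5.0004 s
P = W/t = 716.0/5.0004 = 143.189 W = 0.1432 kW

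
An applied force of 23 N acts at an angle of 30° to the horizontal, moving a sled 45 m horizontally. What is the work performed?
W = F·d·cosθ = (23)(45)cos(30°) = 896.3 J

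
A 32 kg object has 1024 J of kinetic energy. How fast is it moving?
v = √(2·KE/m) = √(2·1024/32) = 8.0 m/s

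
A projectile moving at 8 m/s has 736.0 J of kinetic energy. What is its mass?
m = 2·KE/v² = 2·736.0/(8)² = 23.0 kg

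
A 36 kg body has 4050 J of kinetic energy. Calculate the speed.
v = √(2·KE/m) = √(2·4050/36) = 15.0 m/s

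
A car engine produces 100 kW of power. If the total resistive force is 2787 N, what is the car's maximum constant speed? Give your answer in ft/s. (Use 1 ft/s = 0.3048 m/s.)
P = Fv ⇒ v = P/F = 100000 W/2787.0 N = 35.8809 m/s = 117.7 ft/s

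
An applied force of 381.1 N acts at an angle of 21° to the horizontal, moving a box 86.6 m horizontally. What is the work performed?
W = F·d·cosθ = (381.1)(86.6)cos(21°) = 30810 J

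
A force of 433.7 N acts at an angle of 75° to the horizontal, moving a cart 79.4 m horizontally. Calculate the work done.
W = F·d·cosθ = (433.7)(79.4)cos(75°) = 8913 J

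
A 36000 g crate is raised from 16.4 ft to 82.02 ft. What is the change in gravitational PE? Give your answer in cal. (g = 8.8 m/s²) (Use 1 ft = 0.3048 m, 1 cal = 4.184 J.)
Convert to SI: m = 36.0 kg, Δh = 20.001 m
ΔPE = mgΔh = (36.0)(8.8)(20.001) = 6336.31 J = 1514 cal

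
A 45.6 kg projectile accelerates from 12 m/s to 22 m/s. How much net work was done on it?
W = ΔKE = ½m(v₂² − v₁²) = ½(45.6)(22² − 12²) = 7752.0 J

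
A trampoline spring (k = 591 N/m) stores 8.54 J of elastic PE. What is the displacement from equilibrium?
x = √(2·PE/k) = √(2·8.54/591) = 0.17 m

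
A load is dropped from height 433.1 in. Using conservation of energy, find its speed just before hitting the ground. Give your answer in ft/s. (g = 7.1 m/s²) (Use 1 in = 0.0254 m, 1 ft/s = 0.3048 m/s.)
Convert to SI: h = 11.0007 m
mgh = ½mv² ⇒ v = √(2gh) = √(2·7.1·11.0007) = 12.4984 m/s = 41.01 ft/s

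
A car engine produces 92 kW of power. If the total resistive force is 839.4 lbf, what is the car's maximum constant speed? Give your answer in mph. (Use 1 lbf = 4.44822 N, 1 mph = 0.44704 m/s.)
Convert to SI: F = 3733.84 N
P = Fv ⇒ v = P/F = 92000 W/3733.84 N = 24.6395 m/s = 55.12 mph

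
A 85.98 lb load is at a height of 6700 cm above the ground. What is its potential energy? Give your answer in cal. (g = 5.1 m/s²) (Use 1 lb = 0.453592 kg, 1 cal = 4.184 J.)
Convert to SI: m = 38.9998 kg, h = 67.0 m
PE = mgh = (38.9998)(5.1)(67.0) = 13326.2 J = 3185 cal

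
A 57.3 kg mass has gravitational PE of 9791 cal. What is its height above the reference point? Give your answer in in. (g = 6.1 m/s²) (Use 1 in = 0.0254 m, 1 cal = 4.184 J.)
Convert to SI: m = 57.3 kg, PE = 40965.5 J
h = PE/(mg) = 40965.5/(57.3·6.1) = 117.202 m = 4614 in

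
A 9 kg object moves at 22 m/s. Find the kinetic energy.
KE = ½mv² = ½(9)(22)² = 2178.0 J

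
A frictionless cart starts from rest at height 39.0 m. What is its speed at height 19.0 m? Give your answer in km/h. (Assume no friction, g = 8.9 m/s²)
mgh₁ = mgh₂ + ½mv² ⇒ v = √(2g(h₁−h₂)) = √(2·8.9·20.0) = 18.868 m/s = 67.92 km/h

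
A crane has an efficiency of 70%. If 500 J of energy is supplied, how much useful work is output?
W_out = η·W_in = 0.7·500 = 350.0 J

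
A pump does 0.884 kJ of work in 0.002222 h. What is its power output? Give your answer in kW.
Convert to SI: W = 884.0 J, t = 7.9992 s
P = W/t = 884.0/7.9992 = 110.511 W = 0.1105 kW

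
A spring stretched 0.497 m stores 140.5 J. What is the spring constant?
k = 2·PE/x² = 2·140.5/(0.497)² = 1138 N/m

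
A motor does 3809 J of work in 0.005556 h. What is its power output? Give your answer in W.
Convert to SI: W = 3809.0 J, t = 20.0016 s
P = W/t = 3809.0/20.0016 = 190.4 W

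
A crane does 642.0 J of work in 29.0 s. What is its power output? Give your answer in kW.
P = W/t = 642.0/29.0 = 22.1379 W = 0.02214 kW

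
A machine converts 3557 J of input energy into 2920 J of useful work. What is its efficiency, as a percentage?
η = W_out/W_in = 2920/3557 = 82.09%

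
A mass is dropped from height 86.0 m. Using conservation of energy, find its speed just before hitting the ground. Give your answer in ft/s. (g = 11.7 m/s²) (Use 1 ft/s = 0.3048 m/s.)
mgh = ½mv² ⇒ v = √(2gh) = √(2·11.7·86.0) = 44.8598 m/s = 147.2 ft/s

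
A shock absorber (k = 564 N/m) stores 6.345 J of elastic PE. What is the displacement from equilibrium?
x = √(2·PE/k) = √(2·6.345/564) = 0.15 m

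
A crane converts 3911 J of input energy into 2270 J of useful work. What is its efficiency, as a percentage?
η = W_out/W_in = 2270/3911 = 58.04%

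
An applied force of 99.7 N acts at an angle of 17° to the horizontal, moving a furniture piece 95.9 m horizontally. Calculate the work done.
W = F·d·cosθ = (99.7)(95.9)cos(17°) = 9143 J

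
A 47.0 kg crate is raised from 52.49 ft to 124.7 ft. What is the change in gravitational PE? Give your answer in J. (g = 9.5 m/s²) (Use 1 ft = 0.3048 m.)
Convert to SI: m = 47.0 kg, Δh = 22.0096 m
ΔPE = mgΔh = (47.0)(9.5)(22.0096) = 9827 J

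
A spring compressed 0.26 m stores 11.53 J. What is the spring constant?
k = 2·PE/x² = 2·11.53/(0.26)² = 341.1 N/m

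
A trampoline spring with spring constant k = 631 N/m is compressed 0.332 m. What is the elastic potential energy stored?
PE = ½kx² = ½(631)(0.332)² = 34.78 J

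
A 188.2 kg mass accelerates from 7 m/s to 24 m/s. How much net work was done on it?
W = ΔKE = ½m(v₂² − v₁²) = ½(188.2)(24² − 7²) = 49590.7 J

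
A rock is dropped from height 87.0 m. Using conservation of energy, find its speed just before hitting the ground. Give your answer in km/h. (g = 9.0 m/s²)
mgh = ½mv² ⇒ v = √(2gh) = √(2·9.0·87.0) = 39.5727 m/s = 142.5 km/h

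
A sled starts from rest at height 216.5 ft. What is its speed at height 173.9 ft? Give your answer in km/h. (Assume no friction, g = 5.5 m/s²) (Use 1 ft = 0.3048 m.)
Convert to SI: h₁−h₂ = 12.9845 m
mgh₁ = mgh₂ + ½mv² ⇒ v = √(2g(h₁−h₂)) = √(2·5.5·12.9845) = 11.9511 m/s = 43.02 km/h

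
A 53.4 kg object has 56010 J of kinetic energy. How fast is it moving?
v = √(2·KE/m) = √(2·56010/53.4) = 45.8 m/s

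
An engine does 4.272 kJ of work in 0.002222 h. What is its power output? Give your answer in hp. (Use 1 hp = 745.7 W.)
Convert to SI: W = 4272.0 J, t = 7.9992 s
P = W/t = 4272.0/7.9992 = 534.053 W = 0.7162 hp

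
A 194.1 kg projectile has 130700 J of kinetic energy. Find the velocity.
v = √(2·KE/m) = √(2·130700/194.1) = 36.7 m/s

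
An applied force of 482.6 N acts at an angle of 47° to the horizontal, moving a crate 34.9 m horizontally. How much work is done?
W = F·d·cosθ = (482.6)(34.9)cos(47°) = 11490 J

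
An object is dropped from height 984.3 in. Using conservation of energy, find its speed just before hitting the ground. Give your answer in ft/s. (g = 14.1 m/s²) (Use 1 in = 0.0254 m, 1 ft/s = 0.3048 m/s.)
Convert to SI: h = 25.0012 m
mgh = ½mv² ⇒ v = √(2gh) = √(2·14.1·25.0012) = 26.5525 m/s = 87.11 ft/s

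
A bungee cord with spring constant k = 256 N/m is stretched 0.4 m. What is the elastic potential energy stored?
PE = ½kx² = ½(256)(0.4)² = 20.48 J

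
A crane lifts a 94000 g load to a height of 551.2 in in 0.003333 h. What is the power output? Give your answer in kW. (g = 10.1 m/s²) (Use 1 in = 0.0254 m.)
Convert to SI: m = 94.0 kg, h = 14.0005 m, t = 11.9988 s
P = mgh/t = (94.0)(10.1)(14.0005)/11.9988 = 1107.78 W = 1.108 kW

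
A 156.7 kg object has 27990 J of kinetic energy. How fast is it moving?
v = √(2·KE/m) = √(2·27990/156.7) = 18.9 m/s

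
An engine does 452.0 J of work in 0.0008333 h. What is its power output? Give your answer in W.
Convert to SI: W = 452.0 J, t = 2.99988 s
P = W/t = 452.0/2.99988 = 150.7 W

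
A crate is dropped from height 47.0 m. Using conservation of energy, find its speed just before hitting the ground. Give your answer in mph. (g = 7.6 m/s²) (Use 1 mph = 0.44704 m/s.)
mgh = ½mv² ⇒ v = √(2gh) = √(2·7.6·47.0) = 26.7283 m/s = 59.79 mph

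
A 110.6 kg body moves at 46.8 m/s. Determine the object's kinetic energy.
KE = ½mv² = ½(110.6)(46.8)² = 121100 J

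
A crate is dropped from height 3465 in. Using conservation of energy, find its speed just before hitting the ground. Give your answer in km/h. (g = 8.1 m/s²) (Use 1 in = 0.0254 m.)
Convert to SI: h = 88.011 m
mgh = ½mv² ⇒ v = √(2gh) = √(2·8.1·88.011) = 37.7595 m/s = 135.9 km/h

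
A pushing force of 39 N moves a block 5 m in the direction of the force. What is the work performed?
W = F·d = (39)(5) = 195.0 J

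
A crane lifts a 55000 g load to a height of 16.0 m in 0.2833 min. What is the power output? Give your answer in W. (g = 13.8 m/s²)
Convert to SI: m = 55.0 kg, h = 16.0 m, t = 16.998 s
P = mgh/t = (55.0)(13.8)(16.0)/16.998 = 714.4 W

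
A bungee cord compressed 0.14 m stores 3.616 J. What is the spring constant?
k = 2·PE/x² = 2·3.616/(0.14)² = 369.0 N/m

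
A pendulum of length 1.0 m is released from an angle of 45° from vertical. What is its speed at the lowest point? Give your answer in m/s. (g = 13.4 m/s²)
h = L(1 − cosθ) = 1.0(1 − cos45°) = 0.292893 m
v = √(2gh) = √(2·13.4·0.292893) = 2.802 m/s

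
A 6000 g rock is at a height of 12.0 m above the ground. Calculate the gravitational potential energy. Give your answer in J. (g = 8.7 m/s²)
Convert to SI: m = 6.0 kg, h = 12.0 m
PE = mgh = (6.0)(8.7)(12.0) = 626.4 J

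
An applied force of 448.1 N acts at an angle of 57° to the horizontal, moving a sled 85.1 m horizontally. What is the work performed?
W = F·d·cosθ = (448.1)(85.1)cos(57°) = 20770 J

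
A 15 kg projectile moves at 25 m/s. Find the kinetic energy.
KE = ½mv² = ½(15)(25)² = 4687.5 J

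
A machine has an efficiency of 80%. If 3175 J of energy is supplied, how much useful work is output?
W_out = η·W_in = 0.8·3175 = 2540.0 J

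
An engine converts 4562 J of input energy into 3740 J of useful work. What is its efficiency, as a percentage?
η = W_out/W_in = 3740/4562 = 81.98%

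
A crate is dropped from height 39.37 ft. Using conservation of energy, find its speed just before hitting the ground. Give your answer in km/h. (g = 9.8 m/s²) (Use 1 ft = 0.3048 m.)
Convert to SI: h = 12.0 m
mgh = ½mv² ⇒ v = √(2gh) = √(2·9.8·12.0) = 15.3362 m/s = 55.21 km/h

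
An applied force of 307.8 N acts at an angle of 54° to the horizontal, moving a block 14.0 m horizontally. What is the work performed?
W = F·d·cosθ = (307.8)(14.0)cos(54°) = 2533 J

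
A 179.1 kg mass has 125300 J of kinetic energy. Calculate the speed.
v = √(2·KE/m) = √(2·125300/179.1) = 37.41 m/s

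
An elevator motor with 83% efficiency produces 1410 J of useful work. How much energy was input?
W_in = W_out/η = 1410/0.83 = 1699 J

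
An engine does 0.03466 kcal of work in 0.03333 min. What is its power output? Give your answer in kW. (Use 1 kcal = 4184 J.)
Convert to SI: W = 145.017 J, t = 1.9998 s
P = W/t = 145.017/1.9998 = 72.516 W = 0.07252 kW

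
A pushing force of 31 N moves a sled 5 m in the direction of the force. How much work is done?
W = F·d = (31)(5) = 155.0 J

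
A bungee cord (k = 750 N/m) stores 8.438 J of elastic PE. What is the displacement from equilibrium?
x = √(2·PE/k) = √(2·8.438/750) = 0.15 m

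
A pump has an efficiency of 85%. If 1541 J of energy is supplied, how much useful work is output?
W_out = η·W_in = 0.85·1541 = 1309.85 J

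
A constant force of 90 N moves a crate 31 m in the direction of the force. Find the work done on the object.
W = F·d = (90)(31) = 2790 J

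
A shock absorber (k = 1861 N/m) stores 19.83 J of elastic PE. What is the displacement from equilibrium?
x = √(2·PE/k) = √(2·19.83/1861) = 0.146 m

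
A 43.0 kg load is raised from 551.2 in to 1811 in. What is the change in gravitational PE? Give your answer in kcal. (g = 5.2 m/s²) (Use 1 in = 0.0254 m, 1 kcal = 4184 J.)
Convert to SI: m = 43.0 kg, Δh = 31.9989 m
ΔPE = mgΔh = (43.0)(5.2)(31.9989) = 7154.96 J = 1.71 kcal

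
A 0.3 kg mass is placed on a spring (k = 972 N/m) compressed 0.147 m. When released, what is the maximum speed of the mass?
½kx² = ½mv² ⇒ v = x√(k/m) = (0.147)√(972/0.3) = 8.367 m/s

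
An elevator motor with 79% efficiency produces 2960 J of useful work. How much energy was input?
W_in = W_out/η = 2960/0.79 = 3747 J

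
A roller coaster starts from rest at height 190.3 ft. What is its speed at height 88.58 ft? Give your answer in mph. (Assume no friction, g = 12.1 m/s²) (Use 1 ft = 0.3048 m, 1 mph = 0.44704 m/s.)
Convert to SI: h₁−h₂ = 31.0043 m
mgh₁ = mgh₂ + ½mv² ⇒ v = √(2g(h₁−h₂)) = √(2·12.1·31.0043) = 27.3917 m/s = 61.27 mph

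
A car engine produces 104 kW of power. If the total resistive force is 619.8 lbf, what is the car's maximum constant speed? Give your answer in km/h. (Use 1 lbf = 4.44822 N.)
Convert to SI: F = 2757.01 N
P = Fv ⇒ v = P/F = 104000 W/2757.01 N = 37.7221 m/s = 135.8 km/h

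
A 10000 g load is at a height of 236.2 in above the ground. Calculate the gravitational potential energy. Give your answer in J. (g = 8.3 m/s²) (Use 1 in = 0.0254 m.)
Convert to SI: m = 10.0 kg, h = 5.99948 m
PE = mgh = (10.0)(8.3)(5.99948) = 498.0 J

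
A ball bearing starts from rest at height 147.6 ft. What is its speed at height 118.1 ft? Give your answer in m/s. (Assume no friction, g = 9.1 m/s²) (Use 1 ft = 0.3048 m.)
Convert to SI: h₁−h₂ = 8.9916 m
mgh₁ = mgh₂ + ½mv² ⇒ v = √(2g(h₁−h₂)) = √(2·9.1·8.9916) = 12.79 m/s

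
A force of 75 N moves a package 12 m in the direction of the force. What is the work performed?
W = F·d = (75)(12) = 900.0 J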